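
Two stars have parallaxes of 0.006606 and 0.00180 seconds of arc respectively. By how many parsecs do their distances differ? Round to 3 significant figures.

d_A = 1/0.006606″ = 151.38 pc; d_B = 1/0.001800″ = 555.56 pc.
|d_B − d_A| = |555.56 − 151.38| = 404.18 pc.

404 pc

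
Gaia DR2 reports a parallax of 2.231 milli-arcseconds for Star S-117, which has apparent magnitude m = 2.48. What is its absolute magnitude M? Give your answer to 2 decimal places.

d = 1/p = 1/0.002231″ = 448.23 pc.
m − M = 5 log₁₀(448.23) − 5 = 13.2575 − 5 = 8.2575.
M = m − (m − M) = 2.48 − 8.2575 = -5.78.

M = -5.78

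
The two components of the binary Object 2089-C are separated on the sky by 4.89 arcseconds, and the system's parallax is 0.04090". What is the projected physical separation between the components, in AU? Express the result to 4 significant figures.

119.6 AU

d = 1/p = 1/0.04090″ = 24.45 pc.
At distance d (pc), an angle of θ arcsec spans θ·d AU: s = 4.89 × 24.45 = 119.56 AU.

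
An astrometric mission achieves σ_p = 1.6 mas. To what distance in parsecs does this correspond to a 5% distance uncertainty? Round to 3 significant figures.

σ_d/d = σ_p/p, so the condition is σ_p/p ≤ 0.05, i.e. p ≥ σ_p/0.05.
p_min = 1.6/0.05 = 32 mas = 0.032 arcsec.
d_max = 1/p_min = 1/0.032 = 31.25 pc.

31.3 pc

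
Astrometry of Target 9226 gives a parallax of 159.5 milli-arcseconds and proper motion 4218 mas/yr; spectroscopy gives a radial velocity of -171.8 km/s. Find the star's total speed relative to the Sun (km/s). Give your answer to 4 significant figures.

212.7 km/s

d = 1/p = 1/0.1595″ = 6.2696 pc.
μ = 4218 mas/yr = 4.218 ″/yr.
v_t = 4.740 μ d = 4.740 × 4.218 × 6.2696 = 125.35 km/s.
v = √(v_r² + v_t²) = √((-171.8)² + 125.35²) = √45227.9 = 212.67 km/s.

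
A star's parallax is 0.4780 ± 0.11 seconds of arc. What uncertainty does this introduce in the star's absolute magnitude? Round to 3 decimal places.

M = m − 5 log₁₀ d + 5 = m + 5 log₁₀ p + 5, so ∂M/∂p = 5/(p ln 10).
σ_M = (5/ln 10) · (σ_p/p) = 2.1715 × 0.11/0.4780 = 2.1715 × 0.23013 = 0.49973.

σ_M = 0.500 mag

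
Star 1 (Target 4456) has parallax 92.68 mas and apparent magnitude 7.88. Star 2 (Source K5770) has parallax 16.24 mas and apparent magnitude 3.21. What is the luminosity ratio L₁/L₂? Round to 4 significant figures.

d₁ = 1/p₁ = 1/0.09268″ = 10.79 pc; d₂ = 1/p₂ = 1/0.01624″ = 61.576 pc.
M₁ = m₁ − 5 log₁₀ d₁ + 5 = 7.88 − 5.1651 + 5 = 7.7149.
M₂ = 3.21 − 8.9471 + 5 = -0.7371.
L₁/L₂ = 10^(0.4(M₂ − M₁)) = 10^(0.4 × (-8.4520)) = 10^(-3.38080) = 0.0004161.

L₁/L₂ = 0.0004161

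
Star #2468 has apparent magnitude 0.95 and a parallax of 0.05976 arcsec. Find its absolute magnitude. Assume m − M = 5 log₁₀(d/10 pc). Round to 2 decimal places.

M = -0.17

d = 1/p = 1/0.05976″ = 16.734 pc.
m − M = 5 log₁₀(16.734) − 5 = 6.1180 − 5 = 1.1180.
M = m − (m − M) = 0.95 − 1.1180 = -0.17.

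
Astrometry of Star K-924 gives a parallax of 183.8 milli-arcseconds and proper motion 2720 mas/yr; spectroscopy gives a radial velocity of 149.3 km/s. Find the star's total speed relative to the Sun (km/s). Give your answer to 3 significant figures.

d = 1/p = 1/0.1838″ = 5.4407 pc.
μ = 2720 mas/yr = 2.720 ″/yr.
v_t = 4.740 μ d = 4.740 × 2.720 × 5.4407 = 70.146 km/s.
v = √(v_r² + v_t²) = √(149.3² + 70.146²) = √27211 = 164.96 km/s.

165 km/s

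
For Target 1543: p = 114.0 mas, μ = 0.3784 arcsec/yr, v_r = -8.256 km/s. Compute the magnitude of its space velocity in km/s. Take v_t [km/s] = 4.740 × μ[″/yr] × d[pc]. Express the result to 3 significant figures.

d = 1/p = 1/0.1140″ = 8.7719 pc.
v_t = 4.740 μ d = 4.740 × 0.3784 × 8.7719 = 15.733 km/s.
v = √(v_r² + v_t²) = √((-8.256)² + 15.733²) = √315.689 = 17.768 km/s.

17.8 km/s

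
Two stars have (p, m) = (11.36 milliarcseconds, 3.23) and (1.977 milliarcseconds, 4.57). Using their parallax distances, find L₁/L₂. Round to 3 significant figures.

L₁/L₂ = 0.104

d₁ = 1/p₁ = 1/0.01136″ = 88.028 pc; d₂ = 1/p₂ = 1/0.001977″ = 505.82 pc.
M₁ = m₁ − 5 log₁₀ d₁ + 5 = 3.23 − 9.7231 + 5 = -1.4931.
M₂ = 4.57 − 13.5200 + 5 = -3.9500.
L₁/L₂ = 10^(0.4(M₂ − M₁)) = 10^(0.4 × (-2.4569)) = 10^(-0.98276) = 0.10405.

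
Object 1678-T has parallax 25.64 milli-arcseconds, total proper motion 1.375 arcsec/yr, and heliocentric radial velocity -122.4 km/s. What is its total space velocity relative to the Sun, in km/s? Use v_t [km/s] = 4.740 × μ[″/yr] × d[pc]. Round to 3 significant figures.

282 km/s

d = 1/p = 1/0.02564″ = 39.002 pc.
v_t = 4.740 μ d = 4.740 × 1.375 × 39.002 = 254.2 km/s.
v = √(v_r² + v_t²) = √((-122.4)² + 254.2²) = √79599.4 = 282.13 km/s.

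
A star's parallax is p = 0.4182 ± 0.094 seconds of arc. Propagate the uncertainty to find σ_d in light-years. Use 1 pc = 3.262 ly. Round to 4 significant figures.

1.753 ly

d = 1/p, so σ_d = σ_p / p².
σ_d = 0.0940 / (0.4182)² = 0.0940 / 0.17489 = 0.53748 pc = 0.53748 × 3.262 ly = 1.7533 ly.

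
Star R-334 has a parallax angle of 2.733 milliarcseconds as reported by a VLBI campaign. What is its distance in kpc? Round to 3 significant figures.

p = 2.733 milliarcseconds = 0.002733 arcsec.
d = 1/p = 1/0.002733 = 365.9 pc.
= 0.3659 kpc.

0.366 kpc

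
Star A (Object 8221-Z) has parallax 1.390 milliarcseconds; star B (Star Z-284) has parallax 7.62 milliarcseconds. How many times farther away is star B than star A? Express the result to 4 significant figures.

0.1824

Since d = 1/p, d_B/d_A = p_A/p_B.
= 1.390 / 7.62 = 0.18241.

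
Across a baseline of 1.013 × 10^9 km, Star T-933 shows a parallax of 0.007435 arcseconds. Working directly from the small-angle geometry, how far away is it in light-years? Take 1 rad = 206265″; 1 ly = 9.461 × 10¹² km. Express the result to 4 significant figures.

2970 ly

θ = 0.007435″ = 0.007435/206265 = 3.6046 × 10^-8 rad.
d = B/θ = (1.013 × 10^9) / (3.6046 × 10^-8) = 2.8103 × 10^16 km = (2.8103 × 10^16) / (9.461 × 10^12) ly = 2970.4 ly.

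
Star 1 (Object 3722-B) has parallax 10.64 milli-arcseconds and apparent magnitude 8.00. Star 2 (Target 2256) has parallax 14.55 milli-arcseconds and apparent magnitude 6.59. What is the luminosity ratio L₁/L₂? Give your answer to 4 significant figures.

L₁/L₂ = 0.5103

d₁ = 1/p₁ = 1/0.01064″ = 93.985 pc; d₂ = 1/p₂ = 1/0.01455″ = 68.729 pc.
M₁ = m₁ − 5 log₁₀ d₁ + 5 = 8.00 − 9.8653 + 5 = 3.1347.
M₂ = 6.59 − 9.1857 + 5 = 2.4043.
L₁/L₂ = 10^(0.4(M₂ − M₁)) = 10^(0.4 × (-0.7304)) = 10^(-0.29216) = 0.51032.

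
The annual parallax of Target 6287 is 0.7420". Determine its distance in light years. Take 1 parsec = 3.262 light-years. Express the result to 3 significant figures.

4.40 light years

d = 1/p = 1/0.7420 = 1.3477 pc.
In light-years: 1.3477 × 3.262 = 4.3962 ly.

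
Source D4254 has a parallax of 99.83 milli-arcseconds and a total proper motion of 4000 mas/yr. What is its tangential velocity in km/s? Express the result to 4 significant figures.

189.9 km/s

d = 1/p = 1/0.09983″ = 10.017 pc.
μ = 4000 mas/yr = 4.00 ″/yr.
v_t = 4.74 × μ × d = 4.74 × 4.00 × 10.017 = 189.92 km/s.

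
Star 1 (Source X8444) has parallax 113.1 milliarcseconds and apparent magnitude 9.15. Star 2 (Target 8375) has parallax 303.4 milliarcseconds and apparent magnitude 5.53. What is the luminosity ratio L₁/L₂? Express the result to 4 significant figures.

L₁/L₂ = 0.2565

d₁ = 1/p₁ = 1/0.1131″ = 8.8417 pc; d₂ = 1/p₂ = 1/0.3034″ = 3.296 pc.
M₁ = m₁ − 5 log₁₀ d₁ + 5 = 9.15 − 4.7327 + 5 = 9.4173.
M₂ = 5.53 − 2.5899 + 5 = 7.9401.
L₁/L₂ = 10^(0.4(M₂ − M₁)) = 10^(0.4 × (-1.4772)) = 10^(-0.59088) = 0.25652.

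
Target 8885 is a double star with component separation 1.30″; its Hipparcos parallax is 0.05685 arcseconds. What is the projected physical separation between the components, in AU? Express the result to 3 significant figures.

22.9 AU

d = 1/p = 1/0.05685″ = 17.59 pc.
At distance d (pc), an angle of θ arcsec spans θ·d AU: s = 1.30 × 17.59 = 22.867 AU.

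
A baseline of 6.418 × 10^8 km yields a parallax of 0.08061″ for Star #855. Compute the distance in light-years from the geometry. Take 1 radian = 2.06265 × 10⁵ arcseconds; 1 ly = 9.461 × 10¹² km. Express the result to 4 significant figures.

173.6 ly

θ = 0.08061″ = 0.08061/206265 = 3.9081 × 10^-7 rad.
d = B/θ = (6.418 × 10^8) / (3.9081 × 10^-7) = 1.6422 × 10^15 km = (1.6422 × 10^15) / (9.461 × 10^12) ly = 173.58 ly.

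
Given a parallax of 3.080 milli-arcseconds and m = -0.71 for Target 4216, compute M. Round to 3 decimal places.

d = 1/p = 1/0.003080″ = 324.68 pc.
m − M = 5 log₁₀(324.68) − 5 = 12.5573 − 5 = 7.5573.
M = m − (m − M) = -0.71 − 7.5573 = -8.267.

M = -8.267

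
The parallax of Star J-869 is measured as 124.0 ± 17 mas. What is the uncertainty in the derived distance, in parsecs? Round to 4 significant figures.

d = 1/p, so σ_d = σ_p / p².
σ_d = 0.0170 / (0.1240)² = 0.0170 / 0.015376 = 1.1056 pc.

1.106 pc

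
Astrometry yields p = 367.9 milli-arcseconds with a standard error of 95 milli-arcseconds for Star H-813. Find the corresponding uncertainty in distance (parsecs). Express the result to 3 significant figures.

d = 1/p, so σ_d = σ_p / p².
σ_d = 0.0950 / (0.3679)² = 0.0950 / 0.13535 = 0.70188 pc.

0.702 pc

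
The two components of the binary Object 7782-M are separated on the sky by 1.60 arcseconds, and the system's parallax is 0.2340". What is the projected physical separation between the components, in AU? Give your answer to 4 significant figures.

d = 1/p = 1/0.2340″ = 4.2735 pc.
At distance d (pc), an angle of θ arcsec spans θ·d AU: s = 1.60 × 4.2735 = 6.8376 AU.

6.838 AU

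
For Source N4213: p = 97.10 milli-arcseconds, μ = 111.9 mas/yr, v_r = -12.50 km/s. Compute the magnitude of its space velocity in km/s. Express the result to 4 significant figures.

d = 1/p = 1/0.09710″ = 10.299 pc.
μ = 111.9 mas/yr = 0.1119 ″/yr.
v_t = 4.740 μ d = 4.740 × 0.1119 × 10.299 = 5.4627 km/s.
v = √(v_r² + v_t²) = √((-12.50)² + 5.4627²) = √186.091 = 13.642 km/s.

13.64 km/s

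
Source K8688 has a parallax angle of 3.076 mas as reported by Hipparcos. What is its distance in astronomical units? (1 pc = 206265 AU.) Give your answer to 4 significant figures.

6.706 × 10^7 AU

p = 3.076 mas = 0.003076 arcsec.
d = 1/p = 1/0.003076 = 325.1 pc.
In AU: 325.1 × 206265 = 6.7057 × 10^7 AU.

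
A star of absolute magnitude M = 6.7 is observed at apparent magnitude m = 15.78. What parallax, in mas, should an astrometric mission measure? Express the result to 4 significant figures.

m − M = 15.78 − 6.7 = 9.08.
d = 10^((m−M)/5 + 1) = 10^2.816 = 654.64 pc.
p = 1/d = 1/654.64 = 0.0015276 arcsec = 1.5276 mas.

1.528 mas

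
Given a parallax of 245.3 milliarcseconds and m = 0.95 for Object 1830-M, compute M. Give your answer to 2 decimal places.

M = 2.90

d = 1/p = 1/0.2453″ = 4.0766 pc.
m − M = 5 log₁₀(4.0766) − 5 = 3.0515 − 5 = -1.9485.
M = m − (m − M) = 0.95 − (-1.9485) = 2.90.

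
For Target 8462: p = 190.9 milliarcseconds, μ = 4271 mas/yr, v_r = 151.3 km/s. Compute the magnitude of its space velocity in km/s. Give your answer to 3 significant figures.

d = 1/p = 1/0.1909″ = 5.2383 pc.
μ = 4271 mas/yr = 4.271 ″/yr.
v_t = 4.740 μ d = 4.740 × 4.271 × 5.2383 = 106.05 km/s.
v = √(v_r² + v_t²) = √(151.3² + 106.05²) = √34138.3 = 184.77 km/s.

185 km/s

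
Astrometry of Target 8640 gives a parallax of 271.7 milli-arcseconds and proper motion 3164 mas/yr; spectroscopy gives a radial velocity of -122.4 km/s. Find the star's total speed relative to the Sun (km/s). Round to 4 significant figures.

134.3 km/s

d = 1/p = 1/0.2717″ = 3.6805 pc.
μ = 3164 mas/yr = 3.164 ″/yr.
v_t = 4.740 μ d = 4.740 × 3.164 × 3.6805 = 55.198 km/s.
v = √(v_r² + v_t²) = √((-122.4)² + 55.198²) = √18028.6 = 134.27 km/s.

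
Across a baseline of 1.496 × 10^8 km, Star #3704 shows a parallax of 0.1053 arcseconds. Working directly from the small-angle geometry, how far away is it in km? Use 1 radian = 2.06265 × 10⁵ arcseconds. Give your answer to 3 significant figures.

θ = 0.1053″ = 0.1053/206265 = 5.1051 × 10^-7 rad.
d = B/θ = (1.496 × 10^8) / (5.1051 × 10^-7) = 2.9304 × 10^14 km.

2.93 × 10^14 km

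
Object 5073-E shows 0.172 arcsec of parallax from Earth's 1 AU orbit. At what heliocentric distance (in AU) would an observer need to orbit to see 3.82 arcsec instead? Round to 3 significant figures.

22.2 AU

Parallax scales linearly with baseline: p ∝ B, so B = p_target / p_Earth × 1 AU.
B = 3.82 / 0.172 = 22.209 AU.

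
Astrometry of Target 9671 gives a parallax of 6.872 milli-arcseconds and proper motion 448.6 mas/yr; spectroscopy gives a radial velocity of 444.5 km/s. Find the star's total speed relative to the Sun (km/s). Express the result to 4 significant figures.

d = 1/p = 1/0.006872″ = 145.52 pc.
μ = 448.6 mas/yr = 0.4486 ″/yr.
v_t = 4.740 μ d = 4.740 × 0.4486 × 145.52 = 309.43 km/s.
v = √(v_r² + v_t²) = √(444.5² + 309.43²) = √293327 = 541.6 km/s.

541.6 km/s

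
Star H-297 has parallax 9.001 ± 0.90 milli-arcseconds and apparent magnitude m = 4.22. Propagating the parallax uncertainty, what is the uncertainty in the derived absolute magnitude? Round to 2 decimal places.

σ_M = 0.22 mag

M = m − 5 log₁₀ d + 5 = m + 5 log₁₀ p + 5, so ∂M/∂p = 5/(p ln 10).
σ_M = (5/ln 10) · (σ_p/p) = 2.1715 × 0.90/9.001 = 2.1715 × 0.099989 = 0.21713.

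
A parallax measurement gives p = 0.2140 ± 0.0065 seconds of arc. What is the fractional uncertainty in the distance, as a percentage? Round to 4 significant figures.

For d = 1/p, |σ_d/d| = |σ_p/p|.
σ_p/p = 0.0065 / 0.2140 = 0.030374 = 3.0374%.

3.037%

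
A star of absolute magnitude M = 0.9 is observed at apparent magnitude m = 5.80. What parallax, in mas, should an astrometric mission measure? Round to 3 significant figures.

m − M = 5.80 − 0.9 = 4.90.
d = 10^((m−M)/5 + 1) = 10^1.980 = 95.499 pc.
p = 1/d = 1/95.499 = 0.010471 arcsec = 10.471 mas.

10.5 mas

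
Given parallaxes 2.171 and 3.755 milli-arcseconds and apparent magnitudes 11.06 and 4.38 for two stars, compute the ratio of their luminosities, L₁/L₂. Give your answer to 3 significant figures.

L₁/L₂ = 0.00637

d₁ = 1/p₁ = 1/0.002171″ = 460.62 pc; d₂ = 1/p₂ = 1/0.003755″ = 266.31 pc.
M₁ = m₁ − 5 log₁₀ d₁ + 5 = 11.06 − 13.3167 + 5 = 2.7433.
M₂ = 4.38 − 12.1269 + 5 = -2.7469.
L₁/L₂ = 10^(0.4(M₂ − M₁)) = 10^(0.4 × (-5.4902)) = 10^(-2.19608) = 0.0063668.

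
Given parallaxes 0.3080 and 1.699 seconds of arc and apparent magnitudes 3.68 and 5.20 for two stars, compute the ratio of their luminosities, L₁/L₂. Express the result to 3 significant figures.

d₁ = 1/p₁ = 1/0.3080″ = 3.2468 pc; d₂ = 1/p₂ = 1/1.699″ = 0.58858 pc.
M₁ = m₁ − 5 log₁₀ d₁ + 5 = 3.68 − 2.5573 + 5 = 6.1227.
M₂ = 5.20 − (-1.1510) + 5 = 11.3510.
L₁/L₂ = 10^(0.4(M₂ − M₁)) = 10^(0.4 × 5.2283) = 10^2.09132 = 123.4.

L₁/L₂ = 123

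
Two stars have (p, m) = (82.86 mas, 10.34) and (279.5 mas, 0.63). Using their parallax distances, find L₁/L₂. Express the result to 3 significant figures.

d₁ = 1/p₁ = 1/0.08286″ = 12.069 pc; d₂ = 1/p₂ = 1/0.2795″ = 3.5778 pc.
M₁ = m₁ − 5 log₁₀ d₁ + 5 = 10.34 − 5.4084 + 5 = 9.9316.
M₂ = 0.63 − 2.7681 + 5 = 2.8619.
L₁/L₂ = 10^(0.4(M₂ − M₁)) = 10^(0.4 × (-7.0697)) = 10^(-2.82788) = 0.0014863.

L₁/L₂ = 0.00149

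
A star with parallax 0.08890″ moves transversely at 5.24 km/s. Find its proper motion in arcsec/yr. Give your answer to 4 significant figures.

d = 1/p = 1/0.08890″ = 11.249 pc.
μ = v_t / (4.74 d) = 5.24 / (4.74 × 11.249) = 5.24 / 53.32 = 0.098275 ″/yr.

0.09828 arcsec/yr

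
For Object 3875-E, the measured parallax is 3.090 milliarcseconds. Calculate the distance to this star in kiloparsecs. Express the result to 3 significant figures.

0.324 kpc

p = 3.090 milliarcseconds = 0.003090 arcsec.
d = 1/p = 1/0.003090 = 323.62 pc.
= 0.32362 kpc.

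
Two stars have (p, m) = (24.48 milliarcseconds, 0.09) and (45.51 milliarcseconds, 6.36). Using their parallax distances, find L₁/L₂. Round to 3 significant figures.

d₁ = 1/p₁ = 1/0.02448″ = 40.85 pc; d₂ = 1/p₂ = 1/0.04551″ = 21.973 pc.
M₁ = m₁ − 5 log₁₀ d₁ + 5 = 0.09 − 8.0560 + 5 = -2.9660.
M₂ = 6.36 − 6.7094 + 5 = 4.6506.
L₁/L₂ = 10^(0.4(M₂ − M₁)) = 10^(0.4 × 7.6166) = 10^3.04664 = 1113.4.

L₁/L₂ = 1110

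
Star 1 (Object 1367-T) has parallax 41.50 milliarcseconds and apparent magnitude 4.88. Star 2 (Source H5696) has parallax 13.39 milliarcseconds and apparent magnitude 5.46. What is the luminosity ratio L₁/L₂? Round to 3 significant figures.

d₁ = 1/p₁ = 1/0.04150″ = 24.096 pc; d₂ = 1/p₂ = 1/0.01339″ = 74.683 pc.
M₁ = m₁ − 5 log₁₀ d₁ + 5 = 4.88 − 6.9097 + 5 = 2.9703.
M₂ = 5.46 − 9.3661 + 5 = 1.0939.
L₁/L₂ = 10^(0.4(M₂ − M₁)) = 10^(0.4 × (-1.8764)) = 10^(-0.75056) = 0.1776.

L₁/L₂ = 0.178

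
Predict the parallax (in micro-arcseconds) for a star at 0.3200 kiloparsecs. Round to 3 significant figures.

3130 μas

d = 0.3200 kpc = 320 pc.
p = 1/d = 1/320 = 0.003125 arcsec.
= 0.003125 × 10⁶ = 3125 μas.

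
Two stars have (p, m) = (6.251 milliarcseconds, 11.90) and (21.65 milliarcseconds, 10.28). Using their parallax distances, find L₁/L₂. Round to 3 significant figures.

d₁ = 1/p₁ = 1/0.006251″ = 159.97 pc; d₂ = 1/p₂ = 1/0.02165″ = 46.189 pc.
M₁ = m₁ − 5 log₁₀ d₁ + 5 = 11.90 − 11.0202 + 5 = 5.8798.
M₂ = 10.28 − 8.3227 + 5 = 6.9573.
L₁/L₂ = 10^(0.4(M₂ − M₁)) = 10^(0.4 × 1.0775) = 10^0.43100 = 2.6977.

L₁/L₂ = 2.70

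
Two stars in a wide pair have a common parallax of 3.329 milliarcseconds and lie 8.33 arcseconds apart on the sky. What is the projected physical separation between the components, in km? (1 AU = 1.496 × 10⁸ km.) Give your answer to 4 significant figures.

3.743 × 10^11 km

d = 1/p = 1/0.003329″ = 300.39 pc.
At distance d (pc), an angle of θ arcsec spans θ·d AU: s = 8.33 × 300.39 = 2502.2 AU.
= 2502.2 × 1.496 × 10⁸ km = 3.7433 × 10^11 km.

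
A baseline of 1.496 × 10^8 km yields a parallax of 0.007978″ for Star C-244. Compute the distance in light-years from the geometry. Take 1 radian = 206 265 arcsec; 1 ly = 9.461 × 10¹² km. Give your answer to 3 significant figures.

409 ly

θ = 0.007978″ = 0.007978/206265 = 3.8678 × 10^-8 rad.
d = B/θ = (1.496 × 10^8) / (3.8678 × 10^-8) = 3.8678 × 10^15 km = (3.8678 × 10^15) / (9.461 × 10^12) ly = 408.82 ly.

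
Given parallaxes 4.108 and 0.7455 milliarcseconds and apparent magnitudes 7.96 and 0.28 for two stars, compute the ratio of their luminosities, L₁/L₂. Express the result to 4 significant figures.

d₁ = 1/p₁ = 1/0.004108″ = 243.43 pc; d₂ = 1/p₂ = 1/0.0007455″ = 1341.4 pc.
M₁ = m₁ − 5 log₁₀ d₁ + 5 = 7.96 − 11.9319 + 5 = 1.0281.
M₂ = 0.28 − 15.6378 + 5 = -10.3578.
L₁/L₂ = 10^(0.4(M₂ − M₁)) = 10^(0.4 × (-11.3859)) = 10^(-4.55436) = 0.000027902.

L₁/L₂ = 2.790 × 10^-5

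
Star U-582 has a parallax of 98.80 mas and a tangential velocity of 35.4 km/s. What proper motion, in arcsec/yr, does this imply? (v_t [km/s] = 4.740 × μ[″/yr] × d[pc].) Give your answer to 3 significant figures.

0.738 arcsec/yr

d = 1/p = 1/0.09880″ = 10.121 pc.
μ = v_t / (4.74 d) = 35.4 / (4.74 × 10.121) = 35.4 / 47.974 = 0.7379 ″/yr.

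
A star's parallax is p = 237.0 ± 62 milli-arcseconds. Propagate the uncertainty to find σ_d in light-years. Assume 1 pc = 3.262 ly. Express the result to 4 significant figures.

3.601 ly

d = 1/p, so σ_d = σ_p / p².
σ_d = 0.0620 / (0.2370)² = 0.0620 / 0.056169 = 1.1038 pc = 1.1038 × 3.262 ly = 3.6006 ly.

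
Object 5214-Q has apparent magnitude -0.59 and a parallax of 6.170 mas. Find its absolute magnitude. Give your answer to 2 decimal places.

M = -6.64

d = 1/p = 1/0.006170″ = 162.07 pc.
m − M = 5 log₁₀(162.07) − 5 = 11.0485 − 5 = 6.0485.
M = m − (m − M) = -0.59 − 6.0485 = -6.64.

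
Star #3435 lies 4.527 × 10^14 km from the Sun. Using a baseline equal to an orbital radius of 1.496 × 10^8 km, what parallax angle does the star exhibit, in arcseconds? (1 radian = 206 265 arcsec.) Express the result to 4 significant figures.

θ ≈ B/d = (1.496 × 10^8) / (4.527 × 10^14) = 3.3046 × 10^-7 rad.
In arcseconds: 3.3046 × 10^-7 × 206265 = 0.068162″.

0.06816 arcsec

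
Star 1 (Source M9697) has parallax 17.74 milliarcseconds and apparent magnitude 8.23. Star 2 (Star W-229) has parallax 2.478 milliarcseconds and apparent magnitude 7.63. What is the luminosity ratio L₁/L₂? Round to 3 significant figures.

L₁/L₂ = 0.0112

d₁ = 1/p₁ = 1/0.01774″ = 56.37 pc; d₂ = 1/p₂ = 1/0.002478″ = 403.55 pc.
M₁ = m₁ − 5 log₁₀ d₁ + 5 = 8.23 − 8.7552 + 5 = 4.4748.
M₂ = 7.63 − 13.0295 + 5 = -0.3995.
L₁/L₂ = 10^(0.4(M₂ − M₁)) = 10^(0.4 × (-4.8743)) = 10^(-1.94972) = 0.011227.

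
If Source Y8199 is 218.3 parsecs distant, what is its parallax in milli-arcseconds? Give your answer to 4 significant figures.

4.581 mas

p = 1/d = 1/218.3 = 0.0045809 arcsec.
= 0.0045809 × 1000 = 4.5809 mas.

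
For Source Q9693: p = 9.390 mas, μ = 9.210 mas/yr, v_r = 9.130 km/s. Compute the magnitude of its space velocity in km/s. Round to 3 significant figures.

10.2 km/s

d = 1/p = 1/0.009390″ = 106.5 pc.
μ = 9.210 mas/yr = 0.009210 ″/yr.
v_t = 4.740 μ d = 4.740 × 0.009210 × 106.5 = 4.6493 km/s.
v = √(v_r² + v_t²) = √(9.130² + 4.6493²) = √104.973 = 10.246 km/s.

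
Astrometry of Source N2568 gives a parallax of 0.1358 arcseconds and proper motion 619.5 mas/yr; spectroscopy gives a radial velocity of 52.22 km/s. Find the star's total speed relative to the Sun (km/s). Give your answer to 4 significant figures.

d = 1/p = 1/0.1358″ = 7.3638 pc.
μ = 619.5 mas/yr = 0.6195 ″/yr.
v_t = 4.740 μ d = 4.740 × 0.6195 × 7.3638 = 21.623 km/s.
v = √(v_r² + v_t²) = √(52.22² + 21.623²) = √3194.48 = 56.52 km/s.

56.52 km/s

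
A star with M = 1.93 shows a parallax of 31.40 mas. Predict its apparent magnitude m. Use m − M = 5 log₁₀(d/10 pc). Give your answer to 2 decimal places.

d = 1/p = 1/0.03140″ = 31.847 pc.
m − M = 5 log₁₀ d − 5 = 5 log₁₀(31.847) − 5 = 7.5153 − 5 = 2.5153.
m = M + (m − M) = 1.93 + 2.5153 = 4.45.

m = 4.45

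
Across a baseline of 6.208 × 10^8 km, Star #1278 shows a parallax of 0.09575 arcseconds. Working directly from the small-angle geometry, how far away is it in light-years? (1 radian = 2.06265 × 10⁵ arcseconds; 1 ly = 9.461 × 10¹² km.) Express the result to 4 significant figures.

θ = 0.09575″ = 0.09575/206265 = 4.6421 × 10^-7 rad.
d = B/θ = (6.208 × 10^8) / (4.6421 × 10^-7) = 1.3373 × 10^15 km = (1.3373 × 10^15) / (9.461 × 10^12) ly = 141.35 ly.

141.4 ly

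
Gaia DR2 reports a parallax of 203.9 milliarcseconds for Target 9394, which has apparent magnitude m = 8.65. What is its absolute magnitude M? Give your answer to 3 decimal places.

d = 1/p = 1/0.2039″ = 4.9044 pc.
m − M = 5 log₁₀(4.9044) − 5 = 3.4529 − 5 = -1.5471.
M = m − (m − M) = 8.65 − (-1.5471) = 10.197.

M = 10.197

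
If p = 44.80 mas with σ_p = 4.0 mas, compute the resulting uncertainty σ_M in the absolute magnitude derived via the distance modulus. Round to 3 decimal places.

σ_M = 0.194 mag

M = m − 5 log₁₀ d + 5 = m + 5 log₁₀ p + 5, so ∂M/∂p = 5/(p ln 10).
σ_M = (5/ln 10) · (σ_p/p) = 2.1715 × 4.0/44.80 = 2.1715 × 0.089286 = 0.19388.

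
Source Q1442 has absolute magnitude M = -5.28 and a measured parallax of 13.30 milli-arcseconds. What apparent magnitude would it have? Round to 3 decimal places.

d = 1/p = 1/0.01330″ = 75.188 pc.
m − M = 5 log₁₀ d − 5 = 5 log₁₀(75.188) − 5 = 9.3807 − 5 = 4.3807.
m = M + (m − M) = -5.28 + 4.3807 = -0.899.

m = -0.899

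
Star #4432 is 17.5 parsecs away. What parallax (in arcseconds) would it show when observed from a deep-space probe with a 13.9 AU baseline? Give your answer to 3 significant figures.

0.794 arcsec

p (arcsec) = B (AU) / d (pc).
p = 13.9 / 17.5 = 0.79429 arcsec.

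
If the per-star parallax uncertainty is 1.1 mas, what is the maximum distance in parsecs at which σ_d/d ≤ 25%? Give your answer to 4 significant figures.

227.3 pc

σ_d/d = σ_p/p, so the condition is σ_p/p ≤ 0.25, i.e. p ≥ σ_p/0.25.
p_min = 1.1/0.25 = 4.4 mas = 0.0044 arcsec.
d_max = 1/p_min = 1/0.0044 = 227.27 pc.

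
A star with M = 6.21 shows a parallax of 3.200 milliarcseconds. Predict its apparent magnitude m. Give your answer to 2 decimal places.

m = 13.68

d = 1/p = 1/0.003200″ = 312.5 pc.
m − M = 5 log₁₀ d − 5 = 5 log₁₀(312.5) − 5 = 12.4743 − 5 = 7.4743.
m = M + (m − M) = 6.21 + 7.4743 = 13.68.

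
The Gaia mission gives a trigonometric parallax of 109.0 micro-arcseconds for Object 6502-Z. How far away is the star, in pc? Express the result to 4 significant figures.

9174 pc

p = 109.0 micro-arcseconds = 0.0001090 arcsec.
d = 1/p = 1/0.0001090 = 9174.3 pc.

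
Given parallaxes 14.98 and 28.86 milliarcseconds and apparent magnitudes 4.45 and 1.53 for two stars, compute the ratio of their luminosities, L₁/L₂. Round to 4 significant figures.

d₁ = 1/p₁ = 1/0.01498″ = 66.756 pc; d₂ = 1/p₂ = 1/0.02886″ = 34.65 pc.
M₁ = m₁ − 5 log₁₀ d₁ + 5 = 4.45 − 9.1225 + 5 = 0.3275.
M₂ = 1.53 − 7.6985 + 5 = -1.1685.
L₁/L₂ = 10^(0.4(M₂ − M₁)) = 10^(0.4 × (-1.4960)) = 10^(-0.59840) = 0.25212.

L₁/L₂ = 0.2521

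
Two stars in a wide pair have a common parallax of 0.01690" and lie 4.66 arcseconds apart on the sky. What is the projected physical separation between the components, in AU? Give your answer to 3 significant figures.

d = 1/p = 1/0.01690″ = 59.172 pc.
At distance d (pc), an angle of θ arcsec spans θ·d AU: s = 4.66 × 59.172 = 275.74 AU.

276 AU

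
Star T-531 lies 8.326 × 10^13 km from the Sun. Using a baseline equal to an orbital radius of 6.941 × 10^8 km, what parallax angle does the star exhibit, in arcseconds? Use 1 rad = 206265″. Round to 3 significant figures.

θ ≈ B/d = (6.941 × 10^8) / (8.326 × 10^13) = 8.3365 × 10^-6 rad.
In arcseconds: 8.3365 × 10^-6 × 206265 = 1.7195″.

1.72 arcsec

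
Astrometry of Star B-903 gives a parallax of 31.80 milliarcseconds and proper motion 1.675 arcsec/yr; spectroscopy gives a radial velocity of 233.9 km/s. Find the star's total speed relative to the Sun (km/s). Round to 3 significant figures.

d = 1/p = 1/0.03180″ = 31.447 pc.
v_t = 4.740 μ d = 4.740 × 1.675 × 31.447 = 249.67 km/s.
v = √(v_r² + v_t²) = √(233.9² + 249.67²) = √117044 = 342.12 km/s.

342 km/s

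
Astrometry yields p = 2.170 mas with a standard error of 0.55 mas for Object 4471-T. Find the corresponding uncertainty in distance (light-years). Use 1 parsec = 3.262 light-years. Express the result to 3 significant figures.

d = 1/p, so σ_d = σ_p / p².
σ_d = 0.000550 / (0.002170)² = 0.000550 / 0.0000047089 = 116.8 pc = 116.8 × 3.262 ly = 381 ly.

381 ly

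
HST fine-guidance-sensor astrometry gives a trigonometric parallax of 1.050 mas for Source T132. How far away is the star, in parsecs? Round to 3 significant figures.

952 pc

p = 1.050 mas = 0.001050 arcsec.
d = 1/p = 1/0.001050 = 952.38 pc.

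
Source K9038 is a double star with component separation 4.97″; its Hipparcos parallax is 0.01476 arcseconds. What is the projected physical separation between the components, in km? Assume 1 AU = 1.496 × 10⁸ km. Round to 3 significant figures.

d = 1/p = 1/0.01476″ = 67.751 pc.
At distance d (pc), an angle of θ arcsec spans θ·d AU: s = 4.97 × 67.751 = 336.72 AU.
= 336.72 × 1.496 × 10⁸ km = 5.0373 × 10^10 km.

5.04 × 10^10 km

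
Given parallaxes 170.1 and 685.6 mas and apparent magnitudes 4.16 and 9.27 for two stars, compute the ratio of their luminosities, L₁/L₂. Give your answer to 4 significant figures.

d₁ = 1/p₁ = 1/0.1701″ = 5.8789 pc; d₂ = 1/p₂ = 1/0.6856″ = 1.4586 pc.
M₁ = m₁ − 5 log₁₀ d₁ + 5 = 4.16 − 3.8465 + 5 = 5.3135.
M₂ = 9.27 − 0.8197 + 5 = 13.4503.
L₁/L₂ = 10^(0.4(M₂ − M₁)) = 10^(0.4 × 8.1368) = 10^3.25472 = 1797.7.

L₁/L₂ = 1798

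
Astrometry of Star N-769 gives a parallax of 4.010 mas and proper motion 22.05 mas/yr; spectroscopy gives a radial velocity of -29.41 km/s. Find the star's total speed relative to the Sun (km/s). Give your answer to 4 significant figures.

39.30 km/s

d = 1/p = 1/0.004010″ = 249.38 pc.
μ = 22.05 mas/yr = 0.02205 ″/yr.
v_t = 4.740 μ d = 4.740 × 0.02205 × 249.38 = 26.064 km/s.
v = √(v_r² + v_t²) = √((-29.41)² + 26.064²) = √1544.28 = 39.297 km/s.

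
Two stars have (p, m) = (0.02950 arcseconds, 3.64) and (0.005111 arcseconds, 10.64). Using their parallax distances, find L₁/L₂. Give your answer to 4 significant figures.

L₁/L₂ = 18.94

d₁ = 1/p₁ = 1/0.02950″ = 33.898 pc; d₂ = 1/p₂ = 1/0.005111″ = 195.66 pc.
M₁ = m₁ − 5 log₁₀ d₁ + 5 = 3.64 − 7.6509 + 5 = 0.9891.
M₂ = 10.64 − 11.4575 + 5 = 4.1825.
L₁/L₂ = 10^(0.4(M₂ − M₁)) = 10^(0.4 × 3.1934) = 10^1.27736 = 18.939.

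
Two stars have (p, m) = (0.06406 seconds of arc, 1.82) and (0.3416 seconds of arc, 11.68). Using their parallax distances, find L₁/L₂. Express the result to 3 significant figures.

L₁/L₂ = 250000

d₁ = 1/p₁ = 1/0.06406″ = 15.61 pc; d₂ = 1/p₂ = 1/0.3416″ = 2.9274 pc.
M₁ = m₁ − 5 log₁₀ d₁ + 5 = 1.82 − 5.9670 + 5 = 0.8530.
M₂ = 11.68 − 2.3324 + 5 = 14.3476.
L₁/L₂ = 10^(0.4(M₂ − M₁)) = 10^(0.4 × 13.4946) = 10^5.39784 = 2.4994 × 10^5.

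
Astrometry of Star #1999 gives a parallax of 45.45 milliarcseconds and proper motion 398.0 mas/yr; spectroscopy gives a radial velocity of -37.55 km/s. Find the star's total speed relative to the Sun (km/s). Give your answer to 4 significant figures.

d = 1/p = 1/0.04545″ = 22.002 pc.
μ = 398.0 mas/yr = 0.3980 ″/yr.
v_t = 4.740 μ d = 4.740 × 0.3980 × 22.002 = 41.507 km/s.
v = √(v_r² + v_t²) = √((-37.55)² + 41.507²) = √3132.83 = 55.972 km/s.

55.97 km/s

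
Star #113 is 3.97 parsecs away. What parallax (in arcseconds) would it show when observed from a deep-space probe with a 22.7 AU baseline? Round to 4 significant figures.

5.718 arcsec

p (arcsec) = B (AU) / d (pc).
p = 22.7 / 3.97 = 5.7179 arcsec.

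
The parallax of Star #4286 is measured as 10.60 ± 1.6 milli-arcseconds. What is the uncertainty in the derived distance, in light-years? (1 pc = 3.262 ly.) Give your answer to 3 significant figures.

d = 1/p, so σ_d = σ_p / p².
σ_d = 0.00160 / (0.01060)² = 0.00160 / 0.00011236 = 14.24 pc = 14.24 × 3.262 ly = 46.451 ly.

46.5 ly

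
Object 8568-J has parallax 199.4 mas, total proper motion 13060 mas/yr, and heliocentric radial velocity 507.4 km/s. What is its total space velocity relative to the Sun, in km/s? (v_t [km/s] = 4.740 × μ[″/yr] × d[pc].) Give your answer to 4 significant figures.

594.8 km/s

d = 1/p = 1/0.1994″ = 5.015 pc.
μ = 13060 mas/yr = 13.06 ″/yr.
v_t = 4.740 μ d = 4.740 × 13.06 × 5.015 = 310.45 km/s.
v = √(v_r² + v_t²) = √(507.4² + 310.45²) = √353834 = 594.84 km/s.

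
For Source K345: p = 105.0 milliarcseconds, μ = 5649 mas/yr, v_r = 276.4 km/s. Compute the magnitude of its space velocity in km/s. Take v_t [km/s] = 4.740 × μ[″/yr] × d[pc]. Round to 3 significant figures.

376 km/s

d = 1/p = 1/0.1050″ = 9.5238 pc.
μ = 5649 mas/yr = 5.649 ″/yr.
v_t = 4.740 μ d = 4.740 × 5.649 × 9.5238 = 255.01 km/s.
v = √(v_r² + v_t²) = √(276.4² + 255.01²) = √141427 = 376.07 km/s.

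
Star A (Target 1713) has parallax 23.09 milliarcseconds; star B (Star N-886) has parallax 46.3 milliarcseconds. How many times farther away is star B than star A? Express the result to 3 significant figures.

Since d = 1/p, d_B/d_A = p_A/p_B.
= 23.09 / 46.3 = 0.4987.

0.499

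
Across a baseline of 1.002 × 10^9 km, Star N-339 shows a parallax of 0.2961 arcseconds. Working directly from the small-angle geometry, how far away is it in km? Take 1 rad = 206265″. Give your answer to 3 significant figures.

θ = 0.2961″ = 0.2961/206265 = 1.4355 × 10^-6 rad.
d = B/θ = (1.002 × 10^9) / (1.4355 × 10^-6) = 6.9801 × 10^14 km.

6.98 × 10^14 km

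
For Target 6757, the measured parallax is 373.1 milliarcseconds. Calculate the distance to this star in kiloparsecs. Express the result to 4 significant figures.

p = 373.1 milliarcseconds = 0.3731 arcsec.
d = 1/p = 1/0.3731 = 2.6802 pc.
= 0.0026802 kpc.

0.002680 kpc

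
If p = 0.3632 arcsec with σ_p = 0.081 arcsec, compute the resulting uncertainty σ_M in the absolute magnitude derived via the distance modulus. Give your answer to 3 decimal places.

M = m − 5 log₁₀ d + 5 = m + 5 log₁₀ p + 5, so ∂M/∂p = 5/(p ln 10).
σ_M = (5/ln 10) · (σ_p/p) = 2.1715 × 0.081/0.3632 = 2.1715 × 0.22302 = 0.48429.

σ_M = 0.484 mag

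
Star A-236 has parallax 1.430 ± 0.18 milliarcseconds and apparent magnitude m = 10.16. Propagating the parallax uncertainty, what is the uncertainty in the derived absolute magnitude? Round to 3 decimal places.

σ_M = 0.273 mag

M = m − 5 log₁₀ d + 5 = m + 5 log₁₀ p + 5, so ∂M/∂p = 5/(p ln 10).
σ_M = (5/ln 10) · (σ_p/p) = 2.1715 × 0.18/1.430 = 2.1715 × 0.12587 = 0.27333.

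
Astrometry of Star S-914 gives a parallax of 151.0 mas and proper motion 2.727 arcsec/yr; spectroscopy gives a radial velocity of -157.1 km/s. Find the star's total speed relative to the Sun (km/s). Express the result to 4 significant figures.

178.9 km/s

d = 1/p = 1/0.1510″ = 6.6225 pc.
v_t = 4.740 μ d = 4.740 × 2.727 × 6.6225 = 85.602 km/s.
v = √(v_r² + v_t²) = √((-157.1)² + 85.602²) = √32008.1 = 178.91 km/s.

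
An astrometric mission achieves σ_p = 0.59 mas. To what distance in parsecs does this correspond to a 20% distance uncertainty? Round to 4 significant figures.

σ_d/d = σ_p/p, so the condition is σ_p/p ≤ 0.20, i.e. p ≥ σ_p/0.20.
p_min = 0.59/0.20 = 2.95 mas = 0.00295 arcsec.
d_max = 1/p_min = 1/0.00295 = 338.98 pc.

339.0 pc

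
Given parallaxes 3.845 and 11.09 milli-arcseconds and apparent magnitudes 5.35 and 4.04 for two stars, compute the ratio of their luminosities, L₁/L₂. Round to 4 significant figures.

L₁/L₂ = 2.489

d₁ = 1/p₁ = 1/0.003845″ = 260.08 pc; d₂ = 1/p₂ = 1/0.01109″ = 90.171 pc.
M₁ = m₁ − 5 log₁₀ d₁ + 5 = 5.35 − 12.0755 + 5 = -1.7255.
M₂ = 4.04 − 9.7753 + 5 = -0.7353.
L₁/L₂ = 10^(0.4(M₂ − M₁)) = 10^(0.4 × 0.9902) = 10^0.39608 = 2.4893.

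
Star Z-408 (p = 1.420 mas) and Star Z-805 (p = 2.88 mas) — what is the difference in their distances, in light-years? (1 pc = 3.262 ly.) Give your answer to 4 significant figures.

1165 ly

d_A = 1/0.001420″ = 704.23 pc; d_B = 1/0.002880″ = 347.22 pc.
|d_B − d_A| = |347.22 − 704.23| = 357.01 pc = 357.01 × 3.262 ly = 1164.6 ly.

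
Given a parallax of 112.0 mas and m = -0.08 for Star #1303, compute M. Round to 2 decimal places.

M = 0.17

d = 1/p = 1/0.1120″ = 8.9286 pc.
m − M = 5 log₁₀(8.9286) − 5 = 4.7539 − 5 = -0.2461.
M = m − (m − M) = -0.08 − (-0.2461) = 0.17.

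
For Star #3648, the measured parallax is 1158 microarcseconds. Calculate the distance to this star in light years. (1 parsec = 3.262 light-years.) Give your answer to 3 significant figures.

2820 light years

p = 1158 microarcseconds = 0.001158 arcsec.
d = 1/p = 1/0.001158 = 863.56 pc.
In light-years: 863.56 × 3.262 = 2816.9 ly.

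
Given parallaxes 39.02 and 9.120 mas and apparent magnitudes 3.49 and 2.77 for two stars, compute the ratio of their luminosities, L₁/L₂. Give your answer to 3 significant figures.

L₁/L₂ = 0.0281

d₁ = 1/p₁ = 1/0.03902″ = 25.628 pc; d₂ = 1/p₂ = 1/0.009120″ = 109.65 pc.
M₁ = m₁ − 5 log₁₀ d₁ + 5 = 3.49 − 7.0436 + 5 = 1.4464.
M₂ = 2.77 − 10.2000 + 5 = -2.4300.
L₁/L₂ = 10^(0.4(M₂ − M₁)) = 10^(0.4 × (-3.8764)) = 10^(-1.55056) = 0.028148.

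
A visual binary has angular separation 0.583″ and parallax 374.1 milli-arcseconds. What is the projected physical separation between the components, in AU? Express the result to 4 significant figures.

d = 1/p = 1/0.3741″ = 2.6731 pc.
At distance d (pc), an angle of θ arcsec spans θ·d AU: s = 0.583 × 2.6731 = 1.5584 AU.

1.558 AU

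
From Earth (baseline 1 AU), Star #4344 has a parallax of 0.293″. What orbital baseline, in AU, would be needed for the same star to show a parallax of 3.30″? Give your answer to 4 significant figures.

Parallax scales linearly with baseline: p ∝ B, so B = p_target / p_Earth × 1 AU.
B = 3.30 / 0.293 = 11.263 AU.

11.26 AU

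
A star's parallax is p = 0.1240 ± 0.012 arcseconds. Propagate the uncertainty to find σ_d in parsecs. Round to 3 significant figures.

d = 1/p, so σ_d = σ_p / p².
σ_d = 0.0120 / (0.1240)² = 0.0120 / 0.015376 = 0.78044 pc.

0.780 pc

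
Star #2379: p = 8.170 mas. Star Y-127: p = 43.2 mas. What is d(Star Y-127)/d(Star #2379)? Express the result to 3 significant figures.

Since d = 1/p, d_B/d_A = p_A/p_B.
= 8.170 / 43.2 = 0.18912.

0.189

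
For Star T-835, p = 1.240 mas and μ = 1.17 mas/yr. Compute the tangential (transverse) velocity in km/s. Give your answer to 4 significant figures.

d = 1/p = 1/0.001240″ = 806.45 pc.
μ = 1.17 mas/yr = 0.00117 ″/yr.
v_t = 4.74 × μ × d = 4.74 × 0.00117 × 806.45 = 4.4724 km/s.

4.472 km/s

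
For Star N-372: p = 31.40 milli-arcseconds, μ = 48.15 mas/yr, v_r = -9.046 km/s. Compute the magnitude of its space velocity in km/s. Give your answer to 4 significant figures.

11.60 km/s

d = 1/p = 1/0.03140″ = 31.847 pc.
μ = 48.15 mas/yr = 0.04815 ″/yr.
v_t = 4.740 μ d = 4.740 × 0.04815 × 31.847 = 7.2685 km/s.
v = √(v_r² + v_t²) = √((-9.046)² + 7.2685²) = √134.661 = 11.604 km/s.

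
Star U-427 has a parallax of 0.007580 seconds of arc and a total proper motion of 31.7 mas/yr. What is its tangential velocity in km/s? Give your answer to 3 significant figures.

d = 1/p = 1/0.007580″ = 131.93 pc.
μ = 31.7 mas/yr = 0.0317 ″/yr.
v_t = 4.74 × μ × d = 4.74 × 0.0317 × 131.93 = 19.824 km/s.

19.8 km/s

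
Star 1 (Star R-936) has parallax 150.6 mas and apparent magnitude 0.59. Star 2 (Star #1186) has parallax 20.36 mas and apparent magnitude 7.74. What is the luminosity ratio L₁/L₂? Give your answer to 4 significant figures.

L₁/L₂ = 13.24

d₁ = 1/p₁ = 1/0.1506″ = 6.6401 pc; d₂ = 1/p₂ = 1/0.02036″ = 49.116 pc.
M₁ = m₁ − 5 log₁₀ d₁ + 5 = 0.59 − 4.1109 + 5 = 1.4791.
M₂ = 7.74 − 8.4561 + 5 = 4.2839.
L₁/L₂ = 10^(0.4(M₂ − M₁)) = 10^(0.4 × 2.8048) = 10^1.12192 = 13.241.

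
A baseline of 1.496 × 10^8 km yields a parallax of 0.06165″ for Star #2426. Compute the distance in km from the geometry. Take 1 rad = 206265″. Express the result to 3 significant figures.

θ = 0.06165″ = 0.06165/206265 = 2.9889 × 10^-7 rad.
d = B/θ = (1.496 × 10^8) / (2.9889 × 10^-7) = 5.0052 × 10^14 km.

5.01 × 10^14 km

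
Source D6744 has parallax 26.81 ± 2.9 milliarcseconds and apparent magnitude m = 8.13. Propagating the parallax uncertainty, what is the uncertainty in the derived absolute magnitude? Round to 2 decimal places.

M = m − 5 log₁₀ d + 5 = m + 5 log₁₀ p + 5, so ∂M/∂p = 5/(p ln 10).
σ_M = (5/ln 10) · (σ_p/p) = 2.1715 × 2.9/26.81 = 2.1715 × 0.10817 = 0.23489.

σ_M = 0.23 mag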